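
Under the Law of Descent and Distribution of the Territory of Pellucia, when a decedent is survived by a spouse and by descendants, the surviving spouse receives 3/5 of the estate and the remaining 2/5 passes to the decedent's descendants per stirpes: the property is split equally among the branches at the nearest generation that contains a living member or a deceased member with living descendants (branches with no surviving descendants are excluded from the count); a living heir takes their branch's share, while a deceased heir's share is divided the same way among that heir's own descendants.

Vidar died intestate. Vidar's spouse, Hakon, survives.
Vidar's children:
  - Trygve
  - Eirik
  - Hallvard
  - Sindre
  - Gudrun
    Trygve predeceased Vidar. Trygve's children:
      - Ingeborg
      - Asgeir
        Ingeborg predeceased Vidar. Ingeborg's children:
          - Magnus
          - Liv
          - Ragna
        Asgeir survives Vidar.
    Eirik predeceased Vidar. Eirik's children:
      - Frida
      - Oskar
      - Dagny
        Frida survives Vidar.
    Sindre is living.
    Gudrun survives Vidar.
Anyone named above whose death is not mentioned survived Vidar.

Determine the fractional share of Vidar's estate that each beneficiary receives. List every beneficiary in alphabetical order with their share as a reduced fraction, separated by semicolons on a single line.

Hakon, as surviving spouse, takes 3/5.
The remaining 2/5 passes to Vidar's descendants per stirpes.
The 2/5 is divided into 5 equal shares of 2/25 among Trygve, Eirik, Hallvard, Sindre, Gudrun.
Trygve predeceased; the 2/25 allotted to Trygve's branch passes to Trygve's issue by representation.
The 2/25 is divided into 2 equal shares of 1/25 among Ingeborg, Asgeir.
Ingeborg predeceased; the 1/25 allotted to Ingeborg's branch passes to Ingeborg's issue by representation.
The 1/25 is divided into 3 equal shares of 1/75 among Magnus, Liv, Ragna.
Magnus is living and takes 1/75.
Liv is living and takes 1/75.
Ragna is living and takes 1/75.
Asgeir is living and takes 1/25.
Eirik predeceased; the 2/25 allotted to Eirik's branch passes to Eirik's issue by representation.
The 2/25 is divided into 3 equal shares of 2/75 among Frida, Oskar, Dagny.
Frida is living and takes 2/75.
Oskar is living and takes 2/75.
Dagny is living and takes 2/75.
Hallvard is living and takes 2/25.
Sindre is living and takes 2/25.
Gudrun is living and takes 2/25.

Asgeir 1/25; Dagny 2/75; Frida 2/75; Gudrun 2/25; Hakon 3/5; Hallvard 2/25; Liv 1/75; Magnus 1/75; Oskar 2/75; Ragna 1/75; Sindre 2/25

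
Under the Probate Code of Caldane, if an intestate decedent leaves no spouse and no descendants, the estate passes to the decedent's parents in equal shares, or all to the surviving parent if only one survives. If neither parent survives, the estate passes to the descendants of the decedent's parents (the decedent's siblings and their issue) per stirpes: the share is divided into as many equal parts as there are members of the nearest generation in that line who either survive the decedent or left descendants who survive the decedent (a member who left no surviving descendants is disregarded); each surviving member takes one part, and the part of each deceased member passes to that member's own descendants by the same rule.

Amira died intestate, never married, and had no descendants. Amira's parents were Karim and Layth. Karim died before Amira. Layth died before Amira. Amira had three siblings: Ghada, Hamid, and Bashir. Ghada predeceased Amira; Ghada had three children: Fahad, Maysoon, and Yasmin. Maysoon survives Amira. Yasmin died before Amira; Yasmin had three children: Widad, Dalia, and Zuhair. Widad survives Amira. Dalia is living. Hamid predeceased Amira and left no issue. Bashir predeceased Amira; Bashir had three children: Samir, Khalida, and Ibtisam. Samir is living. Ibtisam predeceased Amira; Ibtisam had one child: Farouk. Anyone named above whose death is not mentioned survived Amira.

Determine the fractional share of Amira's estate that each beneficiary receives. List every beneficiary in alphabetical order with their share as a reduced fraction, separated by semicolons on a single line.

Neither parent survives and there are no descendants, so the estate passes to Amira's siblings and their issue per stirpes.
Hamid left no surviving issue, so that branch lapses and is disregarded.
The estate is divided into 2 equal shares of 1/2 among Ghada, Bashir.
Ghada predeceased; the 1/2 allotted to Ghada's branch passes to Ghada's issue by representation.
The 1/2 is divided into 3 equal shares of 1/6 among Fahad, Maysoon, Yasmin.
Fahad is living and takes 1/6.
Maysoon is living and takes 1/6.
Yasmin predeceased; the 1/6 allotted to Yasmin's branch passes to Yasmin's issue by representation.
The 1/6 is divided into 3 equal shares of 1/18 among Widad, Dalia, Zuhair.
Widad is living and takes 1/18.
Dalia is living and takes 1/18.
Zuhair is living and takes 1/18.
Bashir predeceased; the 1/2 allotted to Bashir's branch passes to Bashir's issue by representation.
The 1/2 is divided into 3 equal shares of 1/6 among Samir, Khalida, Ibtisam.
Samir is living and takes 1/6.
Khalida is living and takes 1/6.
Ibtisam predeceased; the 1/6 allotted to Ibtisam's branch passes to Ibtisam's issue by representation.
Farouk is the sole taker at this level and receives the full 1/6.

Dalia 1/18; Fahad 1/6; Farouk 1/6; Khalida 1/6; Maysoon 1/6; Samir 1/6; Widad 1/18; Zuhair 1/18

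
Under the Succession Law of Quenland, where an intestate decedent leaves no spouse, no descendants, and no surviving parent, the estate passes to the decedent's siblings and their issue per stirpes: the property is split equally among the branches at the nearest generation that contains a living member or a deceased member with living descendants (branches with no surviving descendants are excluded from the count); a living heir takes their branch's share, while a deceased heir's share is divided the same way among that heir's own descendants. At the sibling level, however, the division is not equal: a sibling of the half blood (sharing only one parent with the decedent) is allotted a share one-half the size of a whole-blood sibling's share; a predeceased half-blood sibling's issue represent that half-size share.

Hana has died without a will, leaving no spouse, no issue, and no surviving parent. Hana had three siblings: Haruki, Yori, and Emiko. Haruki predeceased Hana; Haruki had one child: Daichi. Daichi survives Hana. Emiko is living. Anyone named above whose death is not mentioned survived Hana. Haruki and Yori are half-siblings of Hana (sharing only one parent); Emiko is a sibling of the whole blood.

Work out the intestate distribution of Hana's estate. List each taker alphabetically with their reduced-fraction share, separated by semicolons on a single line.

No spouse, descendants, or parent survives, so the estate passes to Hana's siblings per stirpes.
Half-blood siblings count for one-half the weight of whole-blood siblings at the initial division.
Dividing 1 in proportion to weights (total weight 2): Haruki (weight 1/2) → 1/4; Yori (weight 1/2) → 1/4; Emiko (weight 1) → 1/2.
Haruki predeceased; the 1/4 allotted to Haruki's branch passes to Haruki's issue by representation.
Daichi is the sole taker at this level and receives the full 1/4.
Yori is living and takes 1/4.
Emiko is living and takes 1/2.

Daichi 1/4; Emiko 1/2; Yori 1/4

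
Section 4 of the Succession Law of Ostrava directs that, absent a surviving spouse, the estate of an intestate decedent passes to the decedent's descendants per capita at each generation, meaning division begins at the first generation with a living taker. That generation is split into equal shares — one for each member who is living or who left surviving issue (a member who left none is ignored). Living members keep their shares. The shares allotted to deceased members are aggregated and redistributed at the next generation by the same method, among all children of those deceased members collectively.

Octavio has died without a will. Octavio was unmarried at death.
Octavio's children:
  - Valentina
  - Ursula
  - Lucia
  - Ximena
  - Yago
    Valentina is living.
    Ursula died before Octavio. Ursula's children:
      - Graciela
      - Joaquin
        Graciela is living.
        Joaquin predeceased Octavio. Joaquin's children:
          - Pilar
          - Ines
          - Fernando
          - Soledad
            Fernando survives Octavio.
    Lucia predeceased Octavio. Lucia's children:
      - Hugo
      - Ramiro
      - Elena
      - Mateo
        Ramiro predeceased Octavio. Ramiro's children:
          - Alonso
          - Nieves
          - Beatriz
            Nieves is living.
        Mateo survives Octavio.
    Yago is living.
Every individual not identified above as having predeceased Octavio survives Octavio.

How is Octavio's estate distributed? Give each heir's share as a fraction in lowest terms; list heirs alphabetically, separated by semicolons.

There is no surviving spouse, so the entire estate passes to Octavio's descendants per capita at each generation.
At generation 1 (Valentina, Ursula, Lucia, Ximena, Yago) there are 5 shares of (1)/5 = 1/5 each.
Living: Valentina, Ximena, and Yago — each takes 1/5.
Deceased: Ursula and Lucia. Their combined 2/5 is pooled and carried to generation 2.
At generation 2 (Graciela, Joaquin, Hugo, Ramiro, Elena, Mateo) there are 6 shares of (2/5)/6 = 1/15 each.
Living: Graciela, Hugo, Elena, and Mateo — each takes 1/15.
Deceased: Joaquin and Ramiro. Their combined 2/15 is pooled and carried to generation 3.
At generation 3 (Pilar, Ines, Fernando, Soledad, Alonso, Nieves, Beatriz) there are 7 shares of (2/15)/7 = 2/105 each.
Living: Pilar, Ines, Fernando, Soledad, Alonso, Nieves, and Beatriz — each takes 2/105.

Alonso 2/105; Beatriz 2/105; Elena 1/15; Fernando 2/105; Graciela 1/15; Hugo 1/15; Ines 2/105; Mateo 1/15; Nieves 2/105; Pilar 2/105; Soledad 2/105; Valentina 1/5; Ximena 1/5; Yago 1/5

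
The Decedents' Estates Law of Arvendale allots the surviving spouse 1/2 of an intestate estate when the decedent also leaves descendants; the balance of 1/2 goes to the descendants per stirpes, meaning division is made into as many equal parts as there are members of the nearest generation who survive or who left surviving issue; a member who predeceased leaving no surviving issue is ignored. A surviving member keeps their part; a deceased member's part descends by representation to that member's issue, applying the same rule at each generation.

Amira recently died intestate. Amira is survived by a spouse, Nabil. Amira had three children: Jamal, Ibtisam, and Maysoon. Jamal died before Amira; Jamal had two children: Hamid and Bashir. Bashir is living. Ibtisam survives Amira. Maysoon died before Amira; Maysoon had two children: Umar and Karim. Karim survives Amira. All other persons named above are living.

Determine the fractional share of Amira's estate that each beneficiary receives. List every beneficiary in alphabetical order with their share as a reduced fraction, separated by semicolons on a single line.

Nabil, as surviving spouse, takes 1/2.
The remaining 1/2 passes to Amira's descendants per stirpes.
The 1/2 is divided into 3 equal shares of 1/6 among Jamal, Ibtisam, Maysoon.
Jamal predeceased; the 1/6 allotted to Jamal's branch passes to Jamal's issue by representation.
The 1/6 is divided into 2 equal shares of 1/12 among Hamid, Bashir.
Hamid is living and takes 1/12.
Bashir is living and takes 1/12.
Ibtisam is living and takes 1/6.
Maysoon predeceased; the 1/6 allotted to Maysoon's branch passes to Maysoon's issue by representation.
The 1/6 is divided into 2 equal shares of 1/12 among Umar, Karim.
Umar is living and takes 1/12.
Karim is living and takes 1/12.

Bashir 1/12; Hamid 1/12; Ibtisam 1/6; Karim 1/12; Nabil 1/2; Umar 1/12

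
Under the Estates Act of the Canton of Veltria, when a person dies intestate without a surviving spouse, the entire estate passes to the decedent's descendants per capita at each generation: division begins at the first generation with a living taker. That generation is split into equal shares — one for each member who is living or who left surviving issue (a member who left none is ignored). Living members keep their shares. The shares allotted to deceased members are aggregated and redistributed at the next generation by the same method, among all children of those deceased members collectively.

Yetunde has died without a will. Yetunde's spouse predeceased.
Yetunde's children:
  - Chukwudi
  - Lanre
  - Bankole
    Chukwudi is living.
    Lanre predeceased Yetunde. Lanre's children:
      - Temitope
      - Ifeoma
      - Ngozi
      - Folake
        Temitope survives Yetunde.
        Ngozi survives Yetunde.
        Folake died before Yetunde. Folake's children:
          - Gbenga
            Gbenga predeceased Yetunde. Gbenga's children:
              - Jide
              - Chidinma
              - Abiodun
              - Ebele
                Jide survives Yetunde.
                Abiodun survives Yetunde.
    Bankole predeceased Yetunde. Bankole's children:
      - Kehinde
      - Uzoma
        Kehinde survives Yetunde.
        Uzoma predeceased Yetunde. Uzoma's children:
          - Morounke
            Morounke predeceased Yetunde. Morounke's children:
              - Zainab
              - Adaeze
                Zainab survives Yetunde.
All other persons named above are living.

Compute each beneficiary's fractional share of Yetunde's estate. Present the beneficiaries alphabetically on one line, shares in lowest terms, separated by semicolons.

There is no surviving spouse, so the entire estate passes to Yetunde's descendants per capita at each generation.
At generation 1 (Chukwudi, Lanre, Bankole) there are 3 shares of (1)/3 = 1/3 each.
Living: Chukwudi — each takes 1/3.
Deceased: Lanre and Bankole. Their combined 2/3 is pooled and carried to generation 2.
At generation 2 (Temitope, Ifeoma, Ngozi, Folake, Kehinde, Uzoma) there are 6 shares of (2/3)/6 = 1/9 each.
Living: Temitope, Ifeoma, Ngozi, and Kehinde — each takes 1/9.
Deceased: Folake and Uzoma. Their combined 2/9 is pooled and carried to generation 3.
At generation 3 (Gbenga, Morounke) there are 2 shares of (2/9)/2 = 1/9 each.
Deceased: Gbenga and Morounke. Their combined 2/9 is pooled and carried to generation 4.
At generation 4 (Jide, Chidinma, Abiodun, Ebele, Zainab, Adaeze) there are 6 shares of (2/9)/6 = 1/27 each.
Living: Jide, Chidinma, Abiodun, Ebele, Zainab, and Adaeze — each takes 1/27.

Abiodun 1/27; Adaeze 1/27; Chidinma 1/27; Chukwudi 1/3; Ebele 1/27; Ifeoma 1/9; Jide 1/27; Kehinde 1/9; Ngozi 1/9; Temitope 1/9; Zainab 1/27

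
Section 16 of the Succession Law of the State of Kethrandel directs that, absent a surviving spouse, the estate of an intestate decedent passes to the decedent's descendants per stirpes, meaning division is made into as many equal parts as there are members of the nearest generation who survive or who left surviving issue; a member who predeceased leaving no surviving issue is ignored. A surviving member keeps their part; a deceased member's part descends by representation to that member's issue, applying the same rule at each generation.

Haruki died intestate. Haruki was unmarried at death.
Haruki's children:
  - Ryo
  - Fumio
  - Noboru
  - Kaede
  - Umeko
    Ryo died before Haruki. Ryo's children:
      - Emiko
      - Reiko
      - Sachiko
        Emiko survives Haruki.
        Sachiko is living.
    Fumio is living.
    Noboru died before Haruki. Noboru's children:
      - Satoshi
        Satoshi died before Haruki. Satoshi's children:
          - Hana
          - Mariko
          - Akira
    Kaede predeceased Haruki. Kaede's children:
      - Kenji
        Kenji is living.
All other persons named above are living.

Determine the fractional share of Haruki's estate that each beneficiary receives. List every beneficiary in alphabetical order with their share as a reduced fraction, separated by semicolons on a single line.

There is no surviving spouse, so the entire estate passes to Haruki's descendants per stirpes.
The estate is divided into 5 equal shares of 1/5 among Ryo, Fumio, Noboru, Kaede, Umeko.
Ryo predeceased; the 1/5 allotted to Ryo's branch passes to Ryo's issue by representation.
The 1/5 is divided into 3 equal shares of 1/15 among Emiko, Reiko, Sachiko.
Emiko is living and takes 1/15.
Reiko is living and takes 1/15.
Sachiko is living and takes 1/15.
Fumio is living and takes 1/5.
Noboru predeceased; the 1/5 allotted to Noboru's branch passes to Noboru's issue by representation.
Satoshi's line is the sole branch at this level, so the full 1/5 passes to Satoshi's issue by representation.
The 1/5 is divided into 3 equal shares of 1/15 among Hana, Mariko, Akira.
Hana is living and takes 1/15.
Mariko is living and takes 1/15.
Akira is living and takes 1/15.
Kaede predeceased; the 1/5 allotted to Kaede's branch passes to Kaede's issue by representation.
Kenji is the sole taker at this level and receives the full 1/5.
Umeko is living and takes 1/5.

Akira 1/15; Emiko 1/15; Fumio 1/5; Hana 1/15; Kenji 1/5; Mariko 1/15; Reiko 1/15; Sachiko 1/15; Umeko 1/5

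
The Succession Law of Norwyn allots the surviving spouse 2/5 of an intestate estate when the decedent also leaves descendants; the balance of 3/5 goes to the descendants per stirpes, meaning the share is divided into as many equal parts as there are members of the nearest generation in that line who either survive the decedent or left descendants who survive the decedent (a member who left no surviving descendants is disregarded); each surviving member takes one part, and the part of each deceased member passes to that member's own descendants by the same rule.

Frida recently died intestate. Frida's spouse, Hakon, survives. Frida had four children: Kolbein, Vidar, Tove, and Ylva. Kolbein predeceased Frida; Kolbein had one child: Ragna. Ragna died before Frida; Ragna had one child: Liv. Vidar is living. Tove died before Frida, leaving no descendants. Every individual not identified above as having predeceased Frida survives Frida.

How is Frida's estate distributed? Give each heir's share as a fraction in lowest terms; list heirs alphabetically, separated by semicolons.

Hakon, as surviving spouse, takes 2/5.
The remaining 3/5 passes to Frida's descendants per stirpes.
Tove left no surviving issue, so that branch lapses and is disregarded.
The 3/5 is divided into 3 equal shares of 1/5 among Kolbein, Vidar, Ylva.
Kolbein predeceased; the 1/5 allotted to Kolbein's branch passes to Kolbein's issue by representation.
Ragna's line is the sole branch at this level, so the full 1/5 passes to Ragna's issue by representation.
Liv is the sole taker at this level and receives the full 1/5.
Vidar is living and takes 1/5.
Ylva is living and takes 1/5.

Hakon 2/5; Liv 1/5; Vidar 1/5; Ylva 1/5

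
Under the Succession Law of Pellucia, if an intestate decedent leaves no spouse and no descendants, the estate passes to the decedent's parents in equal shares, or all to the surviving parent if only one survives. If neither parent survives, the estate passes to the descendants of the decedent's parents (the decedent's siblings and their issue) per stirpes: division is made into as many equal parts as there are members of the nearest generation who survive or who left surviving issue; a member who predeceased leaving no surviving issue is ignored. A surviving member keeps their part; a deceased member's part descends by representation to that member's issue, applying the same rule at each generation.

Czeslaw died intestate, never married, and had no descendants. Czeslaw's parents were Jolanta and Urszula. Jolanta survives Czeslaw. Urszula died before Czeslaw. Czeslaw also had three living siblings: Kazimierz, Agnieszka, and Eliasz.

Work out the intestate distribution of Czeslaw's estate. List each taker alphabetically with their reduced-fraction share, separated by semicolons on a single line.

Jolanta 1

Only one parent, Jolanta, survives, so Jolanta takes the entire estate. The siblings take nothing because a surviving parent has priority.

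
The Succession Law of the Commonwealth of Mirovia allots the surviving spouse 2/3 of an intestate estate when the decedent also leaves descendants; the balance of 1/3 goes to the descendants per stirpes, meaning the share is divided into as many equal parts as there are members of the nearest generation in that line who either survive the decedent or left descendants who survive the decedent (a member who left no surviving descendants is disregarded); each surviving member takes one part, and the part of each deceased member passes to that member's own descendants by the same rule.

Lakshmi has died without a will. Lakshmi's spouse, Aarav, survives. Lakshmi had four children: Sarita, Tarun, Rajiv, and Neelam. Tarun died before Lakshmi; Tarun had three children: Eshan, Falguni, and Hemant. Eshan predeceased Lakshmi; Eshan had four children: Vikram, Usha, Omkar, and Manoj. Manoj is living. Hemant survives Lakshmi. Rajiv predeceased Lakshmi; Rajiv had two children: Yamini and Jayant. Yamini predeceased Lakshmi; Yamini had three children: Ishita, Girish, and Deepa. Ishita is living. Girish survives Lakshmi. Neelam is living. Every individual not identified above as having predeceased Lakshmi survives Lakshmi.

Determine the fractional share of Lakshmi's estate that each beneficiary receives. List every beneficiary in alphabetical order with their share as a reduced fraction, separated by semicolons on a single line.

Aarav, as surviving spouse, takes 2/3.
The remaining 1/3 passes to Lakshmi's descendants per stirpes.
The 1/3 is divided into 4 equal shares of 1/12 among Sarita, Tarun, Rajiv, Neelam.
Sarita is living and takes 1/12.
Tarun predeceased; the 1/12 allotted to Tarun's branch passes to Tarun's issue by representation.
The 1/12 is divided into 3 equal shares of 1/36 among Eshan, Falguni, Hemant.
Eshan predeceased; the 1/36 allotted to Eshan's branch passes to Eshan's issue by representation.
The 1/36 is divided into 4 equal shares of 1/144 among Vikram, Usha, Omkar, Manoj.
Vikram is living and takes 1/144.
Usha is living and takes 1/144.
Omkar is living and takes 1/144.
Manoj is living and takes 1/144.
Falguni is living and takes 1/36.
Hemant is living and takes 1/36.
Rajiv predeceased; the 1/12 allotted to Rajiv's branch passes to Rajiv's issue by representation.
The 1/12 is divided into 2 equal shares of 1/24 among Yamini, Jayant.
Yamini predeceased; the 1/24 allotted to Yamini's branch passes to Yamini's issue by representation.
The 1/24 is divided into 3 equal shares of 1/72 among Ishita, Girish, Deepa.
Ishita is living and takes 1/72.
Girish is living and takes 1/72.
Deepa is living and takes 1/72.
Jayant is living and takes 1/24.
Neelam is living and takes 1/12.

Aarav 2/3; Deepa 1/72; Falguni 1/36; Girish 1/72; Hemant 1/36; Ishita 1/72; Jayant 1/24; Manoj 1/144; Neelam 1/12; Omkar 1/144; Sarita 1/12; Usha 1/144; Vikram 1/144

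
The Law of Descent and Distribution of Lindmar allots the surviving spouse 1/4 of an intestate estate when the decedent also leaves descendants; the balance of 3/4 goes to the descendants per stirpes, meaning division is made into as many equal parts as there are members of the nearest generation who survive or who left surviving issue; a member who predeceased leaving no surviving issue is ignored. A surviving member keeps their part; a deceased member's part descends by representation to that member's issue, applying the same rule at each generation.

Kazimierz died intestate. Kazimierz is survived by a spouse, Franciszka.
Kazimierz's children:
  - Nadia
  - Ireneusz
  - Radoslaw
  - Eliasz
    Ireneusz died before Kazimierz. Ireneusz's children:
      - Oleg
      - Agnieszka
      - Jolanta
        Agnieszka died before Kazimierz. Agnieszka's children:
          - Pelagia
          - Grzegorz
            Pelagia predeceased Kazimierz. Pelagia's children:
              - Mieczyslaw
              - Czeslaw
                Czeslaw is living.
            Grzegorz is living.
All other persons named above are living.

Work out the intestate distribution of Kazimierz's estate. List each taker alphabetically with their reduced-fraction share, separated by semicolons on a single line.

Czeslaw 1/64; Eliasz 3/16; Franciszka 1/4; Grzegorz 1/32; Jolanta 1/16; Mieczyslaw 1/64; Nadia 3/16; Oleg 1/16; Radoslaw 3/16

Franciszka, as surviving spouse, takes 1/4.
The remaining 3/4 passes to Kazimierz's descendants per stirpes.
The 3/4 is divided into 4 equal shares of 3/16 among Nadia, Ireneusz, Radoslaw, Eliasz.
Nadia is living and takes 3/16.
Ireneusz predeceased; the 3/16 allotted to Ireneusz's branch passes to Ireneusz's issue by representation.
The 3/16 is divided into 3 equal shares of 1/16 among Oleg, Agnieszka, Jolanta.
Oleg is living and takes 1/16.
Agnieszka predeceased; the 1/16 allotted to Agnieszka's branch passes to Agnieszka's issue by representation.
The 1/16 is divided into 2 equal shares of 1/32 among Pelagia, Grzegorz.
Pelagia predeceased; the 1/32 allotted to Pelagia's branch passes to Pelagia's issue by representation.
The 1/32 is divided into 2 equal shares of 1/64 among Mieczyslaw, Czeslaw.
Mieczyslaw is living and takes 1/64.
Czeslaw is living and takes 1/64.
Grzegorz is living and takes 1/32.
Jolanta is living and takes 1/16.
Radoslaw is living and takes 3/16.
Eliasz is living and takes 3/16.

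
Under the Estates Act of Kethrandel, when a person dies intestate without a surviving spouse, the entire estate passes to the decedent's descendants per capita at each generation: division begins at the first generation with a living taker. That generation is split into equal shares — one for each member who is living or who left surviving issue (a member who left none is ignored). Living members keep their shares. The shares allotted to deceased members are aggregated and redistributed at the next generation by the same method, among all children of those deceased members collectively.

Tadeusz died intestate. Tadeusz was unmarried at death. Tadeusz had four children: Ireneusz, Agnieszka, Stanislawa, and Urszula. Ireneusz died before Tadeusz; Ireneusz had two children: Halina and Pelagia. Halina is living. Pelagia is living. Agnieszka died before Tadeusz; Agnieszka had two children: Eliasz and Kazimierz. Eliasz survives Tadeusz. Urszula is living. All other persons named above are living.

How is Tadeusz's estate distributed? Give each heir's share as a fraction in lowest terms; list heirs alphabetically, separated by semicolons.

There is no surviving spouse, so the entire estate passes to Tadeusz's descendants per capita at each generation.
At generation 1 (Ireneusz, Agnieszka, Stanislawa, Urszula) there are 4 shares of (1)/4 = 1/4 each.
Living: Stanislawa and Urszula — each takes 1/4.
Deceased: Ireneusz and Agnieszka. Their combined 1/2 is pooled and carried to generation 2.
At generation 2 (Halina, Pelagia, Eliasz, Kazimierz) there are 4 shares of (1/2)/4 = 1/8 each.
Living: Halina, Pelagia, Eliasz, and Kazimierz — each takes 1/8.

Eliasz 1/8; Halina 1/8; Kazimierz 1/8; Pelagia 1/8; Stanislawa 1/4; Urszula 1/4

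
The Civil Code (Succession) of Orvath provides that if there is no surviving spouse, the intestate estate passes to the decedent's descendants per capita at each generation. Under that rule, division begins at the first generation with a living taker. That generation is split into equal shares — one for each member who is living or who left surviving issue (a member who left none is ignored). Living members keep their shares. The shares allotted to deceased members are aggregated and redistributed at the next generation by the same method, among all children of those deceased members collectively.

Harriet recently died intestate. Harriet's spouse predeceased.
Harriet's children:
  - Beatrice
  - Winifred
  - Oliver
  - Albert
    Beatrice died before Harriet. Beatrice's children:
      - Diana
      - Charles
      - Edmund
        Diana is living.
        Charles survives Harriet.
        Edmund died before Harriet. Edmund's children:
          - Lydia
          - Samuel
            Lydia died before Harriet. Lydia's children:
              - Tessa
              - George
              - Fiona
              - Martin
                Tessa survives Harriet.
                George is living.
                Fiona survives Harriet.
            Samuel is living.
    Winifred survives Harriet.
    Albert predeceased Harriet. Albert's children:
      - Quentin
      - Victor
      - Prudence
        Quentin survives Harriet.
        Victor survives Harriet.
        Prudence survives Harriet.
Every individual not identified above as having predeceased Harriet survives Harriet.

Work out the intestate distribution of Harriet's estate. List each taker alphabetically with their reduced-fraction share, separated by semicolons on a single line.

There is no surviving spouse, so the entire estate passes to Harriet's descendants per capita at each generation.
At generation 1 (Beatrice, Winifred, Oliver, Albert) there are 4 shares of (1)/4 = 1/4 each.
Living: Winifred and Oliver — each takes 1/4.
Deceased: Beatrice and Albert. Their combined 1/2 is pooled and carried to generation 2.
At generation 2 (Diana, Charles, Edmund, Quentin, Victor, Prudence) there are 6 shares of (1/2)/6 = 1/12 each.
Living: Diana, Charles, Quentin, Victor, and Prudence — each takes 1/12.
Deceased: Edmund. That 1/12 share is carried to generation 3.
At generation 3 (Lydia, Samuel) there are 2 shares of (1/12)/2 = 1/24 each.
Living: Samuel — each takes 1/24.
Deceased: Lydia. That 1/24 share is carried to generation 4.
At generation 4 (Tessa, George, Fiona, Martin) there are 4 shares of (1/24)/4 = 1/96 each.
Living: Tessa, George, Fiona, and Martin — each takes 1/96.

Charles 1/12; Diana 1/12; Fiona 1/96; George 1/96; Martin 1/96; Oliver 1/4; Prudence 1/12; Quentin 1/12; Samuel 1/24; Tessa 1/96; Victor 1/12; Winifred 1/4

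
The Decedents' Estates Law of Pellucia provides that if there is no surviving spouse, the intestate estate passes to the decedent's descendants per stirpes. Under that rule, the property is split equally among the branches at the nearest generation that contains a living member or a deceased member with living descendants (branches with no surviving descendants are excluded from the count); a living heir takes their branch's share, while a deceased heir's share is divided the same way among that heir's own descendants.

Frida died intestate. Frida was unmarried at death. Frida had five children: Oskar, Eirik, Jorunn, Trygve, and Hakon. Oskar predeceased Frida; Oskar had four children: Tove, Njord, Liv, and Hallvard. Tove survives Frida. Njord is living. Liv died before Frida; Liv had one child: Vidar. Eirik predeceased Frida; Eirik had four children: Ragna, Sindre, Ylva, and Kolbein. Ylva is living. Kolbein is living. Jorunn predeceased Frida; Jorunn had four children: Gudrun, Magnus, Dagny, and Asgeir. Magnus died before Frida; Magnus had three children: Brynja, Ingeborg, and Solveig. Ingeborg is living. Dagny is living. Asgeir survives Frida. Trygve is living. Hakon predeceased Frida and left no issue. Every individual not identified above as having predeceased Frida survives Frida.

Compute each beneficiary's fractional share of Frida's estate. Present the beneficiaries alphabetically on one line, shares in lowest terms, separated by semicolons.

Asgeir 1/16; Brynja 1/48; Dagny 1/16; Gudrun 1/16; Hallvard 1/16; Ingeborg 1/48; Kolbein 1/16; Njord 1/16; Ragna 1/16; Sindre 1/16; Solveig 1/48; Tove 1/16; Trygve 1/4; Vidar 1/16; Ylva 1/16

There is no surviving spouse, so the entire estate passes to Frida's descendants per stirpes.
Hakon left no surviving issue, so that branch lapses and is disregarded.
The estate is divided into 4 equal shares of 1/4 among Oskar, Eirik, Jorunn, Trygve.
Oskar predeceased; the 1/4 allotted to Oskar's branch passes to Oskar's issue by representation.
The 1/4 is divided into 4 equal shares of 1/16 among Tove, Njord, Liv, Hallvard.
Tove is living and takes 1/16.
Njord is living and takes 1/16.
Liv predeceased; the 1/16 allotted to Liv's branch passes to Liv's issue by representation.
Vidar is the sole taker at this level and receives the full 1/16.
Hallvard is living and takes 1/16.
Eirik predeceased; the 1/4 allotted to Eirik's branch passes to Eirik's issue by representation.
The 1/4 is divided into 4 equal shares of 1/16 among Ragna, Sindre, Ylva, Kolbein.
Ragna is living and takes 1/16.
Sindre is living and takes 1/16.
Ylva is living and takes 1/16.
Kolbein is living and takes 1/16.
Jorunn predeceased; the 1/4 allotted to Jorunn's branch passes to Jorunn's issue by representation.
The 1/4 is divided into 4 equal shares of 1/16 among Gudrun, Magnus, Dagny, Asgeir.
Gudrun is living and takes 1/16.
Magnus predeceased; the 1/16 allotted to Magnus's branch passes to Magnus's issue by representation.
The 1/16 is divided into 3 equal shares of 1/48 among Brynja, Ingeborg, Solveig.
Brynja is living and takes 1/48.
Ingeborg is living and takes 1/48.
Solveig is living and takes 1/48.
Dagny is living and takes 1/16.
Asgeir is living and takes 1/16.
Trygve is living and takes 1/4.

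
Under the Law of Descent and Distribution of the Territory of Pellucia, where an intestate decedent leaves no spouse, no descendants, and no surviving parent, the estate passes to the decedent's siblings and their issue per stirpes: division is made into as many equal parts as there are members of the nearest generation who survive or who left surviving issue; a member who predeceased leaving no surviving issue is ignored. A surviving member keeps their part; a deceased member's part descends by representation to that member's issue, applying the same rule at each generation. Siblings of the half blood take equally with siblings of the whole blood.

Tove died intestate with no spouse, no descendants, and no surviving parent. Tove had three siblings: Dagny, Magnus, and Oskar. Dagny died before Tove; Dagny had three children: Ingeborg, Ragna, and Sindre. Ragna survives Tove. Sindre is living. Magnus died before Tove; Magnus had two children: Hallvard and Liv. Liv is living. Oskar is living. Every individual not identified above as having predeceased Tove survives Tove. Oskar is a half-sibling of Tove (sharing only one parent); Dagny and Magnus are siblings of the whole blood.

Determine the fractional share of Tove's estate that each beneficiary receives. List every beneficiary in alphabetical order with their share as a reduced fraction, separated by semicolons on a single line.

No spouse, descendants, or parent survives, so the estate passes to Tove's siblings per stirpes.
Half-blood and whole-blood siblings take equally under the stated rule.
The estate is divided into 3 equal shares of 1/3 among Dagny, Magnus, Oskar.
Dagny predeceased; the 1/3 allotted to Dagny's branch passes to Dagny's issue by representation.
The 1/3 is divided into 3 equal shares of 1/9 among Ingeborg, Ragna, Sindre.
Ingeborg is living and takes 1/9.
Ragna is living and takes 1/9.
Sindre is living and takes 1/9.
Magnus predeceased; the 1/3 allotted to Magnus's branch passes to Magnus's issue by representation.
The 1/3 is divided into 2 equal shares of 1/6 among Hallvard, Liv.
Hallvard is living and takes 1/6.
Liv is living and takes 1/6.
Oskar is living and takes 1/3.

Hallvard 1/6; Ingeborg 1/9; Liv 1/6; Oskar 1/3; Ragna 1/9; Sindre 1/9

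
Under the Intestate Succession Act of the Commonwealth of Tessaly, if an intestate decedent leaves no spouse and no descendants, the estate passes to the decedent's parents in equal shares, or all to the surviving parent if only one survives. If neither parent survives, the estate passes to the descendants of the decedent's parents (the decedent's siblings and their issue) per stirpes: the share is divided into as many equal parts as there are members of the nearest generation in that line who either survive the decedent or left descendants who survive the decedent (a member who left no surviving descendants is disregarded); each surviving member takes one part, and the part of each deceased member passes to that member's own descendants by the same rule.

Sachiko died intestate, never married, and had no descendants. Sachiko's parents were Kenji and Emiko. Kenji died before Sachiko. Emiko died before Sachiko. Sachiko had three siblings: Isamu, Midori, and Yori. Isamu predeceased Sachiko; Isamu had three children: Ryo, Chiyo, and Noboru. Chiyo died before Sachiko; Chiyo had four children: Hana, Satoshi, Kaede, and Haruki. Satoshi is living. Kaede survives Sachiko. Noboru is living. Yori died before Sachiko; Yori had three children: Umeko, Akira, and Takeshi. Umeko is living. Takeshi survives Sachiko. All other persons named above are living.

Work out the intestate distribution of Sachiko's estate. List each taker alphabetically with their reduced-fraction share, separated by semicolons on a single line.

Neither parent survives and there are no descendants, so the estate passes to Sachiko's siblings and their issue per stirpes.
The estate is divided into 3 equal shares of 1/3 among Isamu, Midori, Yori.
Isamu predeceased; the 1/3 allotted to Isamu's branch passes to Isamu's issue by representation.
The 1/3 is divided into 3 equal shares of 1/9 among Ryo, Chiyo, Noboru.
Ryo is living and takes 1/9.
Chiyo predeceased; the 1/9 allotted to Chiyo's branch passes to Chiyo's issue by representation.
The 1/9 is divided into 4 equal shares of 1/36 among Hana, Satoshi, Kaede, Haruki.
Hana is living and takes 1/36.
Satoshi is living and takes 1/36.
Kaede is living and takes 1/36.
Haruki is living and takes 1/36.
Noboru is living and takes 1/9.
Midori is living and takes 1/3.
Yori predeceased; the 1/3 allotted to Yori's branch passes to Yori's issue by representation.
The 1/3 is divided into 3 equal shares of 1/9 among Umeko, Akira, Takeshi.
Umeko is living and takes 1/9.
Akira is living and takes 1/9.
Takeshi is living and takes 1/9.

Akira 1/9; Hana 1/36; Haruki 1/36; Kaede 1/36; Midori 1/3; Noboru 1/9; Ryo 1/9; Satoshi 1/36; Takeshi 1/9; Umeko 1/9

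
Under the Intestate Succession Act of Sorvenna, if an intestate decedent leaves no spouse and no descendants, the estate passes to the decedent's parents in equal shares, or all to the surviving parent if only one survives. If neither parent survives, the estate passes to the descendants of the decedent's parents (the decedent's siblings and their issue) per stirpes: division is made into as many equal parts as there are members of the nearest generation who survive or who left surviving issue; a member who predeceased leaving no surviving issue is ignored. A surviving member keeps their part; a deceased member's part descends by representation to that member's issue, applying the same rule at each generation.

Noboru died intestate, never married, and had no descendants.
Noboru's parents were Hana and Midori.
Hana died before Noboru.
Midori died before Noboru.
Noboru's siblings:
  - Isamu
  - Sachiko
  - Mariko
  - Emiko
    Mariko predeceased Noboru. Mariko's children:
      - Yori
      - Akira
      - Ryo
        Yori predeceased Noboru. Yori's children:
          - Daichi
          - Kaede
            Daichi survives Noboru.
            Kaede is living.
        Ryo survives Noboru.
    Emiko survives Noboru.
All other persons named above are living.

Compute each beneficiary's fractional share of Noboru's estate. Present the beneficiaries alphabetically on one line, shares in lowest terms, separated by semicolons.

Akira 1/12; Daichi 1/24; Emiko 1/4; Isamu 1/4; Kaede 1/24; Ryo 1/12; Sachiko 1/4

Neither parent survives and there are no descendants, so the estate passes to Noboru's siblings and their issue per stirpes.
The estate is divided into 4 equal shares of 1/4 among Isamu, Sachiko, Mariko, Emiko.
Isamu is living and takes 1/4.
Sachiko is living and takes 1/4.
Mariko predeceased; the 1/4 allotted to Mariko's branch passes to Mariko's issue by representation.
The 1/4 is divided into 3 equal shares of 1/12 among Yori, Akira, Ryo.
Yori predeceased; the 1/12 allotted to Yori's branch passes to Yori's issue by representation.
The 1/12 is divided into 2 equal shares of 1/24 among Daichi, Kaede.
Daichi is living and takes 1/24.
Kaede is living and takes 1/24.
Akira is living and takes 1/12.
Ryo is living and takes 1/12.
Emiko is living and takes 1/4.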